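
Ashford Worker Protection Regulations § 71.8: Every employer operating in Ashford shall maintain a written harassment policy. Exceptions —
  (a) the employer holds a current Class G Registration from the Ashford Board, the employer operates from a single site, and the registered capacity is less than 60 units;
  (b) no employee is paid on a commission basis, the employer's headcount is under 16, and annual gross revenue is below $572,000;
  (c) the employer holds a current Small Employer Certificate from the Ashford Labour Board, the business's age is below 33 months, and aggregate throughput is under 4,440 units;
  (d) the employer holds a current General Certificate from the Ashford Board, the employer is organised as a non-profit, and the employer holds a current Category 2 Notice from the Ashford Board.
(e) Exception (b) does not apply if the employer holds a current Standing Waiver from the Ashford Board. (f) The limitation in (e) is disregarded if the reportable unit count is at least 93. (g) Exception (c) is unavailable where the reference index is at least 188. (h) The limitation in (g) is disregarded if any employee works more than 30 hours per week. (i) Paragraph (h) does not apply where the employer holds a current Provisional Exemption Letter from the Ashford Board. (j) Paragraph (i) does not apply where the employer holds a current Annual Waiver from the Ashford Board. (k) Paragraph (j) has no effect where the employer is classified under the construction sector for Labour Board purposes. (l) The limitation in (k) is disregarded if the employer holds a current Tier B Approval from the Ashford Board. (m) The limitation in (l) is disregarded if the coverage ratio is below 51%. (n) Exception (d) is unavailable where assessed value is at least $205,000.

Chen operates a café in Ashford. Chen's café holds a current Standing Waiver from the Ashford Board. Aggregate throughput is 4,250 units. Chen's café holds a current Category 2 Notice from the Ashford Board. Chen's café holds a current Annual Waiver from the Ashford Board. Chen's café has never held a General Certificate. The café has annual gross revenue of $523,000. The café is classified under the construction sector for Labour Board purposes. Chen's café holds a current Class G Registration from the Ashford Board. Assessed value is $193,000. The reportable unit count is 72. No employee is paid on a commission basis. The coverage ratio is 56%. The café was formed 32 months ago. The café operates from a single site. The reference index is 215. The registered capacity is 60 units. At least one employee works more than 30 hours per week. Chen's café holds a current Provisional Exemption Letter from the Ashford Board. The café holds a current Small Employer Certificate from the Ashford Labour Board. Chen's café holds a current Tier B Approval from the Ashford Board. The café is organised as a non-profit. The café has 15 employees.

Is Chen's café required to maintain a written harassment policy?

Exception (a) does not apply: the registered capacity is 60 units, not less than 60 units.
All of (b)'s requirements are met (no employee is paid on commission; the employer's headcount is 15, under the 16 limit; annual gross revenue is $523,000, below the $572,000 limit). But: (e) is triggered — a current Standing Waiver is held. (f), which would lift (e), is not triggered — the reportable unit count is 72, short of 93. So (b) is unavailable.
Exception (c) is satisfied on its face — a current Small Employer Certificate is held; the business's age is 32 months, below the 33 months limit; aggregate throughput is 4,250 units, under the 4,440 units limit. Applying paragraphs (g)–(m): (g) would limit (c) — the reference index is 215, meeting the 188 threshold — but (h) sets (g) aside: (h) operates against (g): at least one employee exceeds 30 hours/week. (i) is triggered (a current Provisional Exemption Letter is held), but yields to (j): (j) operates — a current Annual Waiver is held. (k) would limit (j) — the café is classified under the construction sector — but (l) sets (k) aside: (l) is triggered — a current Tier B Approval is held. (m), which would lift (l), is not engaged — the coverage ratio is 56%, not below 51%. (c) remains available.
Exception (d) requires that the employer holds a current General Certificate from the Ashford Board; but the General Certificate is not current, so (d) is unavailable.

No — exception (c) applies; Chen's café is not required to maintain a written harassment policy.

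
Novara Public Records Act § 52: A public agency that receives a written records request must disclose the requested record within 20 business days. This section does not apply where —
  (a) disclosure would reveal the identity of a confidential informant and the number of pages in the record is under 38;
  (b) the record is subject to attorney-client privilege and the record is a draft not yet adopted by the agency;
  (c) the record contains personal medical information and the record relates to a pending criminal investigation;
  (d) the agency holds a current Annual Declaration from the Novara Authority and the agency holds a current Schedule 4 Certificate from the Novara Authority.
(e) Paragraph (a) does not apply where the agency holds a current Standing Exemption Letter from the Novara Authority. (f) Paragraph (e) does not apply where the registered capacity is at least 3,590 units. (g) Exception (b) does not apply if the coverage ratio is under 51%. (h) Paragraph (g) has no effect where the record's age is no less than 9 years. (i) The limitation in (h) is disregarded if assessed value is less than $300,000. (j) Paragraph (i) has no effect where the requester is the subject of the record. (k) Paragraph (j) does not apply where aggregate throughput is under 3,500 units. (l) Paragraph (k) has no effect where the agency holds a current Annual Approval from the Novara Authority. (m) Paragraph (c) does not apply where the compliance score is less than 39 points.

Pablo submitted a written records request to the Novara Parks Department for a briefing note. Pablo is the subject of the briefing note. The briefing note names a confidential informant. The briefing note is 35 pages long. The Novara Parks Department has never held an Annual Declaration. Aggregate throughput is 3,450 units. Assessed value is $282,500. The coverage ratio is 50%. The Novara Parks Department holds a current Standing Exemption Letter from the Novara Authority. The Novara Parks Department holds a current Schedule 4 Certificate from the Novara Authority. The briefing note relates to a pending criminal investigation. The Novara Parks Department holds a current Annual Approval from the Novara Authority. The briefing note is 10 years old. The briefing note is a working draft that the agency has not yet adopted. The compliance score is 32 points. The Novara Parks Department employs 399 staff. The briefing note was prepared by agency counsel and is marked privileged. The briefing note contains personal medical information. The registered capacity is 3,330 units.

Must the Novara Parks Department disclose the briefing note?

Exception (a)'s conditions are all satisfied: the briefing note names a confidential informant; the number of pages in the record is 35, under the 38 limit. However, paragraphs (e)–(f) must be considered: (e) is triggered — a current Standing Exemption Letter is held. (f) is inapplicable (the registered capacity is 3,330 units, short of 3,590 units), so (e) stands. (a) is therefore removed.
All of (b)'s requirements are met (the briefing note is privileged; the briefing note is an unadopted draft). Considering the limiting provisions: (g) applies (the coverage ratio is 50%, under the 51% limit), but is displaced by (h): (h) operates against (g): the record's age is 10 years, meeting the 9 years threshold. (i) would limit (h) — assessed value is $282,500, less than the $300,000 limit — but (j) sets (i) aside: (j) is triggered — Pablo is the subject of the briefing note. (k) operates (aggregate throughput is 3,450 units, under the 3,500 units limit), but is set aside by (l): (l) is triggered — a current Annual Approval is held. Exception (b) stands.
All of (c)'s requirements are met (the briefing note contains personal medical information; the briefing note relates to a pending investigation). But applying paragraph (m): (m) operates against (c): the compliance score is 32 points, less than the 39 points limit. So (c) is unavailable.
Exception (d) does not apply: there is no Annual Declaration in force.

No — exception (b) applies; the Novara Parks Department is not required to disclose the briefing note.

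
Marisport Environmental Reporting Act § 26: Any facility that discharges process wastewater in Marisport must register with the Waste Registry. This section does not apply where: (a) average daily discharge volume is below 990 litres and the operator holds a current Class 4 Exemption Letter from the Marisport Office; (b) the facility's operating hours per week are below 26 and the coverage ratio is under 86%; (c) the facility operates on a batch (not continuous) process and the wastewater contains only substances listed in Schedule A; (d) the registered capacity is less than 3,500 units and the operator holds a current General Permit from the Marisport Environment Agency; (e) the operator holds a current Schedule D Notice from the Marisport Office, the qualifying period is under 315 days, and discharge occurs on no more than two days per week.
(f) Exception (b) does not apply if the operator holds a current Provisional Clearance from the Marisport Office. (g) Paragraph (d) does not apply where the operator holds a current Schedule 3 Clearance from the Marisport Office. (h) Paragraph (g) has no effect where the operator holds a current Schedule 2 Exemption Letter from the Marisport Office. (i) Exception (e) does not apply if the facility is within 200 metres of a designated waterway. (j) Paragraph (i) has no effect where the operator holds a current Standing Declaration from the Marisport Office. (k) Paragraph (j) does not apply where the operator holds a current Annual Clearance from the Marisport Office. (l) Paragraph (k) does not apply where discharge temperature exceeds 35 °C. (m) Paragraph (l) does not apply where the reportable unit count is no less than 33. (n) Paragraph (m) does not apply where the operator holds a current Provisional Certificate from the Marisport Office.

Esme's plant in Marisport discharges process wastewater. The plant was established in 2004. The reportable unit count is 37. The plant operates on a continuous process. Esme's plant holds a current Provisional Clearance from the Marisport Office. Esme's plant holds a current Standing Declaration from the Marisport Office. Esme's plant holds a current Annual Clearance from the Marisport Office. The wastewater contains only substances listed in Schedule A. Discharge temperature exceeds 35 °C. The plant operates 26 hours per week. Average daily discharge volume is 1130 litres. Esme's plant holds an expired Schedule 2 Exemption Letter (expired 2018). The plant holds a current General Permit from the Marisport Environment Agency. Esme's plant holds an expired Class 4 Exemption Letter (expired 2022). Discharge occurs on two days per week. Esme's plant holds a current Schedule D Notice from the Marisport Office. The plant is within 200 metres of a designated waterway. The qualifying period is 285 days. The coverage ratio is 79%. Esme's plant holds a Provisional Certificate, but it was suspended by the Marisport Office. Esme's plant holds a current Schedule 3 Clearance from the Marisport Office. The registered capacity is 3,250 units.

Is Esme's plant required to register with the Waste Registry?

Exception (a) fails — average daily discharge volume is 1130 litres, not below 990 litres.
Exception (b) does not apply: the facility's operating hours per week are 26, not below 26.
Exception (c) does not apply: the facility operates on a continuous process.
Exception (d): the registered capacity is 3,250 units, less than the 3,500 units limit; a current General Permit is held — every condition holds. However, paragraphs (g)–(h) must be considered: (g) applies — a current Schedule 3 Clearance is held. (h) is not triggered (no current Schedule 2 Exemption Letter is held), so (g) stands. So (d) is unavailable.
Exception (e)'s conditions are all satisfied: a current Schedule D Notice is held; the qualifying period is 285 days, under the 315 days limit; discharge occurs on no more than two days per week. Turning to paragraphs (i)–(n): (i) is triggered — the plant is within 200 m of a designated waterway. (j) would limit (i) — a current Standing Declaration is held — but (k) sets (j) aside: (k) is engaged — a current Annual Clearance is held. (l) applies (discharge temperature exceeds 35 °C), but is set aside by (m): (m) applies — the reportable unit count is 37, meeting the 33 threshold. (n) does not operate here (no current Provisional Certificate is held), so (m) stands. So (e) is unavailable.
None of the exceptions is available; § 26 applies in full.

Yes — Esme's plant must register with the Waste Registry.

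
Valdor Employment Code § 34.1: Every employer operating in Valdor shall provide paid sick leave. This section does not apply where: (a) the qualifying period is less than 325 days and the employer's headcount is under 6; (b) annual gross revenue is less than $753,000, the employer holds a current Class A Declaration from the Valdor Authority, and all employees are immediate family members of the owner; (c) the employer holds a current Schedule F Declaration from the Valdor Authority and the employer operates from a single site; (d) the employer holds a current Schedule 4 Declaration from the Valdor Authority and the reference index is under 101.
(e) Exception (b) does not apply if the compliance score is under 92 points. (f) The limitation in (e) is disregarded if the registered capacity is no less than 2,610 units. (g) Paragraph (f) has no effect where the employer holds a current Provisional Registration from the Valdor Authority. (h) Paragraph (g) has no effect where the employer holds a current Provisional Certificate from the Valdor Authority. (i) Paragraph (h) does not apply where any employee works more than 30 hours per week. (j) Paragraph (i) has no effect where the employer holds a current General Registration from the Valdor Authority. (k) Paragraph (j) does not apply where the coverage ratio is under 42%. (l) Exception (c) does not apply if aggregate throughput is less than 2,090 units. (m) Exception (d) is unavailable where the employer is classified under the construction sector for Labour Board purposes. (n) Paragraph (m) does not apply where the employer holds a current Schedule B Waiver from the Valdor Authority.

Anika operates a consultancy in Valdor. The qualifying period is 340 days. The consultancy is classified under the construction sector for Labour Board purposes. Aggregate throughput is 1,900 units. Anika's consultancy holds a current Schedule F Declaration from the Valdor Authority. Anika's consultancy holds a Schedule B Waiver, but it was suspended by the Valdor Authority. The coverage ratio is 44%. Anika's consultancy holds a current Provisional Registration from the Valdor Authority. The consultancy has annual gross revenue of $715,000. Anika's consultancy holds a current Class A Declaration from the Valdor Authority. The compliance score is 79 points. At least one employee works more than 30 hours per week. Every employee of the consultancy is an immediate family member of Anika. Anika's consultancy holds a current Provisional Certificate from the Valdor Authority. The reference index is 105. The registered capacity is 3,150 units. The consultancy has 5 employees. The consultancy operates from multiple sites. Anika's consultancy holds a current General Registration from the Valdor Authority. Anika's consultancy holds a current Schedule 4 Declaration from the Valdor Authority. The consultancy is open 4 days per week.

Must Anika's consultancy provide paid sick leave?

No — exception (b) applies; Anika's consultancy is not required to provide paid sick leave.

Exception (a) fails — the qualifying period is 340 days, not less than 325 days.
Exception (b)'s conditions are all satisfied: annual gross revenue is $715,000, less than the $753,000 limit; a current Class A Declaration is held; every employee is an immediate family member. Applying paragraphs (e)–(k): (e) would limit (b) — the compliance score is 79 points, under the 92 points limit — but (f) sets (e) aside: (f) applies — the registered capacity is 3,150 units, meeting the 2,610 units threshold. (g) would limit (f) — a current Provisional Registration is held — but (h) sets (g) aside: (h) operates against (g): a current Provisional Certificate is held. (i) is engaged (at least one employee exceeds 30 hours/week), but is displaced by (j): (j) operates against (i): a current General Registration is held. (k), which would lift (j), is not engaged — the coverage ratio is 44%, not under 42%. So (b) applies.
Exception (c) does not apply: the employer operates from multiple sites.
Exception (d) fails — the reference index is 105, not under 101.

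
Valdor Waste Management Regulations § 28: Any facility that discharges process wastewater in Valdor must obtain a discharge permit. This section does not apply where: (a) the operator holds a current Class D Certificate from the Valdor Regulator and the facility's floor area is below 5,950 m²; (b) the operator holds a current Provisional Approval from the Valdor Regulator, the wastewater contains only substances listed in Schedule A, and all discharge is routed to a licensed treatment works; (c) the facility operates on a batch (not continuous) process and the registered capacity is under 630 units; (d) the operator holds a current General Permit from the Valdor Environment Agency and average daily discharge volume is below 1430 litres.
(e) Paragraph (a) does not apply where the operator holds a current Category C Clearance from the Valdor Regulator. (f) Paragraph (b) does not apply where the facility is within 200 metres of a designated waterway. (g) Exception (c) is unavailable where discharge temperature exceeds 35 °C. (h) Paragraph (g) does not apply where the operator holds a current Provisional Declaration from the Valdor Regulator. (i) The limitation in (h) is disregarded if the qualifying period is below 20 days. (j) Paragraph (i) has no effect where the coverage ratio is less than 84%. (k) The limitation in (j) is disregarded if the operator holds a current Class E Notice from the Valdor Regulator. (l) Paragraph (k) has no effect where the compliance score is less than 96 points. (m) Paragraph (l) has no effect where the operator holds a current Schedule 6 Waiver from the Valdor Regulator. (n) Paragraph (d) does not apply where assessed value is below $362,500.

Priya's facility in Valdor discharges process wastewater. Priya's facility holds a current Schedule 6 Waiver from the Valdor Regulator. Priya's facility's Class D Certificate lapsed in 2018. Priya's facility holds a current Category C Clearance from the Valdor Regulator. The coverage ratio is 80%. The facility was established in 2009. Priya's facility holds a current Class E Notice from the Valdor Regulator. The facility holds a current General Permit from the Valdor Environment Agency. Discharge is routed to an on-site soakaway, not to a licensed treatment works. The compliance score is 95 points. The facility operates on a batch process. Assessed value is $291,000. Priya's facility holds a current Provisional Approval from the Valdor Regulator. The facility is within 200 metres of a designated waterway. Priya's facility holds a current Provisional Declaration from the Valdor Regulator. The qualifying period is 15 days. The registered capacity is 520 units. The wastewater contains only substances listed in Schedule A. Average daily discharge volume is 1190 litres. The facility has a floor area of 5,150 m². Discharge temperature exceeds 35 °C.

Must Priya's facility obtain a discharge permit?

Yes — Priya's facility must obtain a discharge permit.

Exception (a) fails — the Class D Certificate is not current.
Exception (b) requires that all discharge is routed to a licensed treatment works; but discharge is not routed to a licensed treatment works, so (b) is unavailable.
Exception (c): the facility operates on a batch process; the registered capacity is 520 units, under the 630 units limit — every condition holds. However, paragraphs (g)–(m) must be considered: (g) operates against (c): discharge temperature exceeds 35 °C. (h) would limit (g) — a current Provisional Declaration is held — but (i) sets (h) aside: (i) is engaged — the qualifying period is 15 days, below the 20 days limit. (j) applies (the coverage ratio is 80%, less than the 84% limit), but is displaced by (k): (k) operates against (j): a current Class E Notice is held. (l) operates (the compliance score is 95 points, less than the 96 points limit), but yields to (m): (m) operates against (l): a current Schedule 6 Waiver is held. Exception (c) does not apply.
Exception (d) is satisfied on its face — a current General Permit is held; average daily discharge volume is 1190 litres, below the 1430 litres limit. But applying paragraph (n): (n) operates — assessed value is $291,000, below the $362,500 limit. Exception (d) does not apply.
No exception applies. The general rule governs.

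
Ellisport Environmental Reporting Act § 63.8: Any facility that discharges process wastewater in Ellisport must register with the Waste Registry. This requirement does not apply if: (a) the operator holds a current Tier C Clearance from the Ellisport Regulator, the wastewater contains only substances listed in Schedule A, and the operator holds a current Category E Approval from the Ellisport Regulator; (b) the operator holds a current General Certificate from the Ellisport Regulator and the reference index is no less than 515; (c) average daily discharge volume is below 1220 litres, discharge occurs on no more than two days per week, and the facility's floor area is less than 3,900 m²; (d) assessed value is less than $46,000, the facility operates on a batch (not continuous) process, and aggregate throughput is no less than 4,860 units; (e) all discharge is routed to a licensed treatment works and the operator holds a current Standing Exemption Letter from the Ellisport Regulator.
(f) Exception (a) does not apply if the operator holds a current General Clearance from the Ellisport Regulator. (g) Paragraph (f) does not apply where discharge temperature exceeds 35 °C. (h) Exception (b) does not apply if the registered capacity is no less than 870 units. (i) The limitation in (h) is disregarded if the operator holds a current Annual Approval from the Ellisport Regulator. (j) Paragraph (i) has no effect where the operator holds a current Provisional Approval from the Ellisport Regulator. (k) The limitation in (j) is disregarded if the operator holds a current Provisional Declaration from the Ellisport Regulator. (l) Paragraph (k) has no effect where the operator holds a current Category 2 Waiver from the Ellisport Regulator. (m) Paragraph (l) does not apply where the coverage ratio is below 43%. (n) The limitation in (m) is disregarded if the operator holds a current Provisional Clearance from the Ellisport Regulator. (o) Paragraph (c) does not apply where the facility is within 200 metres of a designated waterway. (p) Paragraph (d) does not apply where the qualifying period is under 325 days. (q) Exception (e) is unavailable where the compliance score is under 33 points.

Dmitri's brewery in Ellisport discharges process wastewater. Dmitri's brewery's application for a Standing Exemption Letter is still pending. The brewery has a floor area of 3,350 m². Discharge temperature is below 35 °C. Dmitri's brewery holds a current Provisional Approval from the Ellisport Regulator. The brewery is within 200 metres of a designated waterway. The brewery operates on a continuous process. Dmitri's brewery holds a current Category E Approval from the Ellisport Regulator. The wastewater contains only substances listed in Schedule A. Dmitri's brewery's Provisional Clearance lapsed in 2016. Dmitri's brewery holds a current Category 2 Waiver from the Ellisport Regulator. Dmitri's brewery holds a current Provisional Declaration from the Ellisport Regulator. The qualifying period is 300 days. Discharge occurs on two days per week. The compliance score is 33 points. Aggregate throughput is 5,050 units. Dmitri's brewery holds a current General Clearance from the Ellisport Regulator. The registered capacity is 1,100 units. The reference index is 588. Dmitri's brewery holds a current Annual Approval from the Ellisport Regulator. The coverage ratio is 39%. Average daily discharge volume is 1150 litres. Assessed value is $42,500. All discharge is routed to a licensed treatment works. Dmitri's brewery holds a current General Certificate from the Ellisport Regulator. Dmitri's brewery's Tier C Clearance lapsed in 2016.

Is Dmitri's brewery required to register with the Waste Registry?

No — exception (b) applies; Dmitri's brewery is not required to register with the Waste Registry.

Exception (a) requires that the operator holds a current Tier C Clearance from the Ellisport Regulator; but the Tier C Clearance is not current, so (a) is unavailable.
Exception (b) is satisfied on its face — a current General Certificate is held; the reference index is 588, meeting the 515 threshold. Considering the limiting provisions: (h) is triggered (the registered capacity is 1,100 units, meeting the 870 units threshold), but is displaced by (i): (i) operates against (h): a current Annual Approval is held. (j) would limit (i) — a current Provisional Approval is held — but (k) sets (j) aside: (k) applies — a current Provisional Declaration is held. (l) applies (a current Category 2 Waiver is held), but is displaced by (m): (m) operates against (l): the coverage ratio is 39%, below the 43% limit. (n) is not triggered (there is no Provisional Clearance in force), so (m) stands. So (b) applies.
All of (c)'s requirements are met (average daily discharge volume is 1150 litres, below the 1220 litres limit; discharge occurs on no more than two days per week; the facility's floor area is 3,350 m², less than the 3,900 m² limit). But: (o) operates against (c): the brewery is within 200 m of a designated waterway. So (c) is unavailable.
Exception (d) does not apply: the facility operates on a continuous process.
Exception (e) requires that the operator holds a current Standing Exemption Letter from the Ellisport Regulator; but the Standing Exemption Letter is not current, so (e) is unavailable.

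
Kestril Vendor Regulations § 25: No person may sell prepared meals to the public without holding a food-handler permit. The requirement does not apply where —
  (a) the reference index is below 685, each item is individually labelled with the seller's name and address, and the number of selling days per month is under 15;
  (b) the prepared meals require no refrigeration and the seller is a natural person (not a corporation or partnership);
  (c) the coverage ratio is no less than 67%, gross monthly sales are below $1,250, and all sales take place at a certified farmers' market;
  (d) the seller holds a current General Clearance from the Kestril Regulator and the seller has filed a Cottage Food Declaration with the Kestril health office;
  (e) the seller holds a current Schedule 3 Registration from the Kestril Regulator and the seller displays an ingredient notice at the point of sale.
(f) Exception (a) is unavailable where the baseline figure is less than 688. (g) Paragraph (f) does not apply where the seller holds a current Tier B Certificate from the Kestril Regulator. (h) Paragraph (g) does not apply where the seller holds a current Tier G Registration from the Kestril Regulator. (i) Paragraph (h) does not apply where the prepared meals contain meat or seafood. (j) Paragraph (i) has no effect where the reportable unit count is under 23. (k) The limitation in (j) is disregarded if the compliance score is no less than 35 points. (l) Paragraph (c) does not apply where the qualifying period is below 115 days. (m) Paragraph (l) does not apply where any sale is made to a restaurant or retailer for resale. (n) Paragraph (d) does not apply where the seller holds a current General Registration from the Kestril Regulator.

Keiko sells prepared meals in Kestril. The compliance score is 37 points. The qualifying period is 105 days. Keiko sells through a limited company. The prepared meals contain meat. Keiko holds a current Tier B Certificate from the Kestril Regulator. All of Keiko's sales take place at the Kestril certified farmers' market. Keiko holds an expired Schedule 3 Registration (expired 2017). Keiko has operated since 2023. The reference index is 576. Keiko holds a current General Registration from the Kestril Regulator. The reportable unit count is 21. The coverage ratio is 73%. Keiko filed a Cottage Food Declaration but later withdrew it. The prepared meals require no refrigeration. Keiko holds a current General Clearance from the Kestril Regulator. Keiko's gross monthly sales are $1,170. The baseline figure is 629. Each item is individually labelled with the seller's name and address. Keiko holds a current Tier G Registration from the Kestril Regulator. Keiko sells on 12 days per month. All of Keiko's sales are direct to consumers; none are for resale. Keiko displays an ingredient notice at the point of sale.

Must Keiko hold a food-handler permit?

No — exception (a) applies; Keiko is not required to hold a food-handler permit.

All of (a)'s requirements are met (the reference index is 576, below the 685 limit; items are individually labelled; the number of selling days per month is 12, under the 15 limit). Applying paragraphs (f)–(k): (f) applies (the baseline figure is 629, less than the 688 limit), but is itself disapplied by (g): (g) operates against (f): a current Tier B Certificate is held. (h) would limit (g) — a current Tier G Registration is held — but (i) sets (h) aside: (i) operates against (h): the prepared meals contain meat. (j) would limit (i) — the reportable unit count is 21, under the 23 limit — but (k) sets (j) aside: (k) is triggered — the compliance score is 37 points, meeting the 35 points threshold. Exception (a) stands.
Exception (b) requires that the seller is a natural person (not a corporation or partnership); but the seller operates through a limited company, so (b) is unavailable.
Exception (c): the coverage ratio is 73%, meeting the 67% threshold; gross monthly sales are $1,170, below the $1,250 limit; all sales are at a certified farmers' market — every condition holds. But: (l) is engaged — the qualifying period is 105 days, below the 115 days limit. (m) is not triggered (no sales are for resale), so (l) stands. So (c) is unavailable.
Exception (d) does not apply: the Cottage Food Declaration was withdrawn.
Exception (e) fails — there is no Schedule 3 Registration in force.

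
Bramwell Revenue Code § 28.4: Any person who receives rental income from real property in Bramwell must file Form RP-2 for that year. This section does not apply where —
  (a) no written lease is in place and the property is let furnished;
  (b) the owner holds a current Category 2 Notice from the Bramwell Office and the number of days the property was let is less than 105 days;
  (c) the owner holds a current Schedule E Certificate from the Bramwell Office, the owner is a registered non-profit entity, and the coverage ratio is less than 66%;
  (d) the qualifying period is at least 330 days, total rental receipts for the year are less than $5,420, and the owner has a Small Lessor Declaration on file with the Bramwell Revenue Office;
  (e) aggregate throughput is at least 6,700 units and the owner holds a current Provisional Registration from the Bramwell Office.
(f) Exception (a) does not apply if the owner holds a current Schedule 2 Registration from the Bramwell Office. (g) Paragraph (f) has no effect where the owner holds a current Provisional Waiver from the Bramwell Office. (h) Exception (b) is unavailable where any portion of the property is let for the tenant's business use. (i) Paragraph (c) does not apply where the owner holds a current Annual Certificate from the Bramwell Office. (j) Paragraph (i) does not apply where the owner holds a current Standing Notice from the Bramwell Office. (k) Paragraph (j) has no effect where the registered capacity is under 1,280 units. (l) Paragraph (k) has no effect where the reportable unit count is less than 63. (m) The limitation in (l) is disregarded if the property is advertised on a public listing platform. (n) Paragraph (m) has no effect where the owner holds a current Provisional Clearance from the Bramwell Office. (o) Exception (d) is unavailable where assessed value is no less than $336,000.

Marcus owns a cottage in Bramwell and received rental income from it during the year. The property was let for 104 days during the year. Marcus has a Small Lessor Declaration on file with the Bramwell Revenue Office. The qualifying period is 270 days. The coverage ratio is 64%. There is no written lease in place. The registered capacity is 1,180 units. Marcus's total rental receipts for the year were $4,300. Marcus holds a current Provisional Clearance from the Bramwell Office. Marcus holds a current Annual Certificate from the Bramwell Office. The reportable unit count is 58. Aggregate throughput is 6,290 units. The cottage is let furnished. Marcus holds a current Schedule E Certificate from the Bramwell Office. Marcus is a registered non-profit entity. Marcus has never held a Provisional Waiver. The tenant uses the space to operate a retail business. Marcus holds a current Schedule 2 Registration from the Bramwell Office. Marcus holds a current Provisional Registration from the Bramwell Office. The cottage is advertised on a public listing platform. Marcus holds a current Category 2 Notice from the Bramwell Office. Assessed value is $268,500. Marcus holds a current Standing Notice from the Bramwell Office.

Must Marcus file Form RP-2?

Exception (a) is satisfied on its face — there is no written lease; the property is let furnished. But: (f) operates — a current Schedule 2 Registration is held. (g) is not triggered (no current Provisional Waiver is held), so (f) stands. Exception (a) does not apply.
Exception (b): a current Category 2 Notice is held; the number of days the property was let is 104 days, less than the 105 days limit — every condition holds. But applying paragraph (h): (h) operates against (b): the space is let for business use. (b) is therefore removed.
Exception (c): a current Schedule E Certificate is held; Marcus is a registered non-profit; the coverage ratio is 64%, less than the 66% limit — every condition holds. As to paragraphs (i)–(n): (i) is engaged (a current Annual Certificate is held), but yields to (j): (j) operates — a current Standing Notice is held. (k) would limit (j) — the registered capacity is 1,180 units, under the 1,280 units limit — but (l) sets (k) aside: (l) operates against (k): the reportable unit count is 58, less than the 63 limit. (m) applies (the property is publicly advertised), but is itself disapplied by (n): (n) is engaged — a current Provisional Clearance is held. So (c) applies.
Exception (d) fails — the qualifying period is 270 days, short of 330 days.
Exception (e) does not apply: aggregate throughput is 6,290 units, short of 6,700 units.

No — exception (c) applies; Marcus is not required to file Form RP-2.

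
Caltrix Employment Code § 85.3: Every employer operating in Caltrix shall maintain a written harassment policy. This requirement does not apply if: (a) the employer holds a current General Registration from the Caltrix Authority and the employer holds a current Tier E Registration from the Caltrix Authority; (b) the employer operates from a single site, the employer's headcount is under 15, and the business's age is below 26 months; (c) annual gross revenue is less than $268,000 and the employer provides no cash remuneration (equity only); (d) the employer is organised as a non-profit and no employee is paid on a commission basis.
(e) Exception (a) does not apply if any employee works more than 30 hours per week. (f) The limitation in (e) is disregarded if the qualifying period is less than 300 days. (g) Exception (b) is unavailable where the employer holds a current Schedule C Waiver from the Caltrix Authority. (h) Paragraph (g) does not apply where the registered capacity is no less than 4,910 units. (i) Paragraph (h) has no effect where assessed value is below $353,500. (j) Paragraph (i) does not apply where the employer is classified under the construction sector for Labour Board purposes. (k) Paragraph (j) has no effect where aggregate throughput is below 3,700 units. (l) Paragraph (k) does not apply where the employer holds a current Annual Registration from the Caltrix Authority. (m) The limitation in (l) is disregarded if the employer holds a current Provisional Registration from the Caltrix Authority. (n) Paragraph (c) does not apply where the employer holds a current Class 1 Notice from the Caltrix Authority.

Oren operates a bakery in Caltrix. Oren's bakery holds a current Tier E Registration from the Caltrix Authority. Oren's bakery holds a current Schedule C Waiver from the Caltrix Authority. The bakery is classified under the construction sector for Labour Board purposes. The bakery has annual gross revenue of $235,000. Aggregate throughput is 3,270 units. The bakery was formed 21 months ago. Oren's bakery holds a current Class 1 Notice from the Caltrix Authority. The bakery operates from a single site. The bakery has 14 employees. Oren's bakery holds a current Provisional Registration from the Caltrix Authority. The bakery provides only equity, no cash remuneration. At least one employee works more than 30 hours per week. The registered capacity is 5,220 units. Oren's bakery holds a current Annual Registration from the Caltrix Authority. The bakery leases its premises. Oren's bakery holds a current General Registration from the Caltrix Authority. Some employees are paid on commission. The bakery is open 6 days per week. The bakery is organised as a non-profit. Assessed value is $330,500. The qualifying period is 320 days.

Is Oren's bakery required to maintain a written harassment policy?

All of (a)'s requirements are met (a current General Registration is held; a current Tier E Registration is held). But applying paragraphs (e)–(f): (e) operates against (a): at least one employee exceeds 30 hours/week. (f) does not operate here (the qualifying period is 320 days, not less than 300 days), so (e) stands. Exception (a) does not apply.
Exception (b) is satisfied on its face — the employer operates from a single site; the employer's headcount is 14, under the 15 limit; the business's age is 21 months, below the 26 months limit. Turning to paragraphs (g)–(m): (g) operates — a current Schedule C Waiver is held. (h) would limit (g) — the registered capacity is 5,220 units, meeting the 4,910 units threshold — but (i) sets (h) aside: (i) is triggered — assessed value is $330,500, below the $353,500 limit. (j) is engaged (the bakery is classified under the construction sector), but is overridden by (k): (k) applies — aggregate throughput is 3,270 units, below the 3,700 units limit. (l) is triggered (a current Annual Registration is held), but is set aside by (m): (m) operates against (l): a current Provisional Registration is held. (b) is therefore removed.
Exception (c): annual gross revenue is $235,000, less than the $268,000 limit; remuneration is equity-only — every condition holds. However, paragraph (n) must be considered: (n) operates against (c): a current Class 1 Notice is held. So (c) is unavailable.
Exception (d) requires that no employee is paid on a commission basis; but some employees are paid on commission, so (d) is unavailable.
No exception displaces § 85.3.

Yes — Oren's bakery must maintain a written harassment policy.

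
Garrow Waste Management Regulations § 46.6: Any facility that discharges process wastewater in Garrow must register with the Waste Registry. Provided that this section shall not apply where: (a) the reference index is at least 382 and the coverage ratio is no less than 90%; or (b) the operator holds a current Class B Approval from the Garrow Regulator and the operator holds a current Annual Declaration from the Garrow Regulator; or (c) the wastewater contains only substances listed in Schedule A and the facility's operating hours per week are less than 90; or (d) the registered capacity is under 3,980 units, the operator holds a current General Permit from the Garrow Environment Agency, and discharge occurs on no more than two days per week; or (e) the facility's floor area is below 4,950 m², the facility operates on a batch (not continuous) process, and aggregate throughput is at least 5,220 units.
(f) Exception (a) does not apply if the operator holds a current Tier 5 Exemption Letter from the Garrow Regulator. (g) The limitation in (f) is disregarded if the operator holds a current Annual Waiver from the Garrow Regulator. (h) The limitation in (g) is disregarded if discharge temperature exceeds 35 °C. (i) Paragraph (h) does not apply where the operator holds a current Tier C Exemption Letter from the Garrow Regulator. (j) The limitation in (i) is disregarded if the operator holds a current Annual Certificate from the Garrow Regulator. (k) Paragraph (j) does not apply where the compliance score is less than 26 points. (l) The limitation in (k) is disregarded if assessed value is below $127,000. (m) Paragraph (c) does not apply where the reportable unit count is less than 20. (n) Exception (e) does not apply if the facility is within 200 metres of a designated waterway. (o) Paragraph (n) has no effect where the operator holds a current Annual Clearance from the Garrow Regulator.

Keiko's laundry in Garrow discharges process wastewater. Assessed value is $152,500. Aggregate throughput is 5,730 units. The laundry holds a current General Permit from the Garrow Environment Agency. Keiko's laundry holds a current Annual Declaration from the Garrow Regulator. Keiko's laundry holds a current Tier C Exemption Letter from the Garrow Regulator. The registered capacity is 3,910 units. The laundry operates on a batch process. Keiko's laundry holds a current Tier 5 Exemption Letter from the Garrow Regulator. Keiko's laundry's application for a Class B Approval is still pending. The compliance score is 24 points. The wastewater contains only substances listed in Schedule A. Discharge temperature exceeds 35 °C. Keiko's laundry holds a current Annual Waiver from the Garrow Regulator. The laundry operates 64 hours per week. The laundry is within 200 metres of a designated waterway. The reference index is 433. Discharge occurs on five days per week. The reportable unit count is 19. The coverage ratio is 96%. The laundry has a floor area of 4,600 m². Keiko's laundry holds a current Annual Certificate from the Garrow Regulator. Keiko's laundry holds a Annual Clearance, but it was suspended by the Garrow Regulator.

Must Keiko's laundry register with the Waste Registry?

Exception (a) is satisfied on its face — the reference index is 433, meeting the 382 threshold; the coverage ratio is 96%, meeting the 90% threshold. Under paragraphs (f)–(l): (f) would limit (a) — a current Tier 5 Exemption Letter is held — but (g) sets (f) aside: (g) operates against (f): a current Annual Waiver is held. (h) applies (discharge temperature exceeds 35 °C), but is displaced by (i): (i) operates against (h): a current Tier C Exemption Letter is held. (j) would limit (i) — a current Annual Certificate is held — but (k) sets (j) aside: (k) operates against (j): the compliance score is 24 points, less than the 26 points limit. (l), which would lift (k), does not operate here — assessed value is $152,500, not below $127,000. So (a) applies.
Exception (b) fails — no current Class B Approval is held.
All of (c)'s requirements are met (the wastewater is Schedule-A-only; the facility's operating hours per week are 64, less than the 90 limit). However, paragraph (m) must be considered: (m) operates — the reportable unit count is 19, less than the 20 limit. So (c) is unavailable.
Exception (d) does not apply: discharge occurs on five days per week.
All of (e)'s requirements are met (the facility's floor area is 4,600 m², below the 4,950 m² limit; the facility operates on a batch process; aggregate throughput is 5,730 units, meeting the 5,220 units threshold). But applying paragraphs (n)–(o): (n) operates against (e): the laundry is within 200 m of a designated waterway. (o), which would lift (n), is inapplicable — the Annual Clearance is not current. So (e) is unavailable.

No — exception (a) applies; Keiko's laundry is not required to register with the Waste Registry.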